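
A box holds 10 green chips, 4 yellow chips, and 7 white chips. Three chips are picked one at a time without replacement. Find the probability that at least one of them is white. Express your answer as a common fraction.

69/95

P(no white) = 14/21 × 13/20 × 12/19 = 2184/7980 = 26/95.
P(at least one) = 1 − 26/95 = 69/95.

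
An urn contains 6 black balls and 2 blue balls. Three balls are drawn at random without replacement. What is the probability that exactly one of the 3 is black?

3/28

One ordering (black drawn first) has probability 6/8 × 2/7 × 1/6 = 12/336 = 1/28.
There are C(3,1) = 3 such orderings, each equally likely, so P = 3 × 1/28 = 3/28.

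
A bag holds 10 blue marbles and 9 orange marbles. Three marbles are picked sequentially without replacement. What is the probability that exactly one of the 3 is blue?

One ordering (blue drawn first) has probability 10/19 × 9/18 × 8/17 = 720/5814 = 40/323.
There are C(3,1) = 3 such orderings, each equally likely, so P = 3 × 40/323 = 120/323.

120/323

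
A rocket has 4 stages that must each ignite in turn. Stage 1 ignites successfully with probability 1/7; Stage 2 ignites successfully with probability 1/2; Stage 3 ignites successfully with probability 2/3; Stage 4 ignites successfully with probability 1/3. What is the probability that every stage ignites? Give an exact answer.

Multiplying along the chain,
P = 1/7 × 1/2 × 2/3 × 1/3 = 2/126 = 1/63.

1/63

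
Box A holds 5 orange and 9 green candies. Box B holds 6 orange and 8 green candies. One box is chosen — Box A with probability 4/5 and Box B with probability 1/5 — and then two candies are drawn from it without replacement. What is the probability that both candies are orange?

From Box A: P(both orange) = (5/14)(4/13) = 10/91.
From Box B: P(both orange) = (6/14)(5/13) = 15/91.
Total probability = (4/5)(10/91) + (1/5)(15/91) = 11/91.

11/91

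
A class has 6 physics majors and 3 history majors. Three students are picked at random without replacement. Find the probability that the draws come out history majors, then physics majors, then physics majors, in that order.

Each draw changes the counts, so multiply the conditional probabilities along the sequence:
P = 3/9 × 6/8 × 5/7 = 90/504 = 5/28.

5/28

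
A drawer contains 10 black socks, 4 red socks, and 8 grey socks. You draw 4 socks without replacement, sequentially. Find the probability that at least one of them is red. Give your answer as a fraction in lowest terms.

P(no red) = 18/22 × 17/21 × 16/20 × 15/19 = 73440/175560 = 612/1463.
P(at least one) = 1 − 612/1463 = 851/1463.

851/1463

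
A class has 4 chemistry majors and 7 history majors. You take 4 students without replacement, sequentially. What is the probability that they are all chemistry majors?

P = 4/11 × 3/10 × 2/9 × 1/8 = 24/7920 = 1/330.

1/330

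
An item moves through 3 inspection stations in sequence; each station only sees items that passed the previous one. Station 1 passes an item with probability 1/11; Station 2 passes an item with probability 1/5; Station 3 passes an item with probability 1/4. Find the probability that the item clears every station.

1/220

The events are sequential, so multiply the conditional probabilities:
P = 1/11 × 1/5 × 1/4 = 1/220.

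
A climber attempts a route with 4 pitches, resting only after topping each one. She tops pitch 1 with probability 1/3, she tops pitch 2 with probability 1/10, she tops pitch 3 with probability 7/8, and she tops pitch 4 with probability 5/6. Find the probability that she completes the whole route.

Multiplying along the chain,
P = 1/3 × 1/10 × 7/8 × 5/6 = 35/1440 = 7/288.

7/288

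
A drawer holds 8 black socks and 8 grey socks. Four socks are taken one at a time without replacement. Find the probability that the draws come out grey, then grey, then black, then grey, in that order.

Multiply the probability of each draw given the previous ones:
P = 8/16 × 7/15 × 8/14 × 6/13 = 2688/43680 = 4/65.

4/65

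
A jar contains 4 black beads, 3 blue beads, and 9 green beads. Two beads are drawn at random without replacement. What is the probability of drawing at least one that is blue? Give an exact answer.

P(no blue) = 13/16 × 12/15 = 156/240 = 13/20.
P(at least one) = 1 − 13/20 = 7/20.

7/20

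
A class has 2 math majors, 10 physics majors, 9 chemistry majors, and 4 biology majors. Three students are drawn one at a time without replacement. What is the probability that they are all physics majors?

6/115

P(all physics majors) = 10/25 × 9/24 × 8/23 = 720/13800 = 6/115.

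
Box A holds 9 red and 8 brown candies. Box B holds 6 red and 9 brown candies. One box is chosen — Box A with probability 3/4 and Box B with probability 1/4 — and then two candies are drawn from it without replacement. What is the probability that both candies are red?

223/952

From Box A: P(both red) = (9/17)(8/16) = 9/34.
From Box B: P(both red) = (6/15)(5/14) = 1/7.
Total probability = (3/4)(9/34) + (1/4)(1/7) = 223/952.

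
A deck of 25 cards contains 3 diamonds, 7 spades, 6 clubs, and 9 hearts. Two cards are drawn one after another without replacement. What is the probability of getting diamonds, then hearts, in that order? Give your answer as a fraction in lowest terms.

Chain rule:
P = 3/25 × 9/24 = 27/600 = 9/200.

9/200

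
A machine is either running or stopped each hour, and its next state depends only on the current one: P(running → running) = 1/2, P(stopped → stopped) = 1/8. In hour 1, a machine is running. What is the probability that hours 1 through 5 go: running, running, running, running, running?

1/16

Hour 1 is given. For each transition, use the conditional probability from the current state:
P(running | running) = 1/2; P(running | running) = 1/2; P(running | running) = 1/2; P(running | running) = 1/2.
P = 1/2 × 1/2 × 1/2 × 1/2 = 1/16.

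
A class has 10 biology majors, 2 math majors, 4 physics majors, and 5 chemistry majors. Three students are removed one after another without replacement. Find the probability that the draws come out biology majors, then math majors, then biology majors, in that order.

3/133

Each draw changes the counts, so multiply the conditional probabilities along the sequence:
P = 10/21 × 2/20 × 9/19 = 180/7980 = 3/133.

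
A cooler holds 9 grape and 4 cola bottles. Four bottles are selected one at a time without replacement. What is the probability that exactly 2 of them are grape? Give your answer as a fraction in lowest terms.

One ordering (grape drawn first) has probability 9/13 × 8/12 × 4/11 × 3/10 = 864/17160 = 36/715.
There are C(4,2) = 6 such orderings, each equally likely, so P = 6 × 36/715 = 216/715.

216/715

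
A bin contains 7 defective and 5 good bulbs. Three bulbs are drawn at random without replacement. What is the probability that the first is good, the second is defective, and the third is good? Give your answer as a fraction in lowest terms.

7/66

Chain rule:
P = 5/12 × 7/11 × 4/10 = 140/1320 = 7/66.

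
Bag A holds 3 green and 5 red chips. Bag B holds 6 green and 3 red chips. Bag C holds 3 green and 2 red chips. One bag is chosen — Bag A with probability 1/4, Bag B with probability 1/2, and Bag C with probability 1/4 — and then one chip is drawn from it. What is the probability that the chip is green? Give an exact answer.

From Bag A: P(green) = 3/8.
From Bag B: P(green) = 6/9.
From Bag C: P(green) = 3/5.
Total probability = (1/4)(3/8) + (1/2)(6/9) + (1/4)(3/5) = 277/480.

277/480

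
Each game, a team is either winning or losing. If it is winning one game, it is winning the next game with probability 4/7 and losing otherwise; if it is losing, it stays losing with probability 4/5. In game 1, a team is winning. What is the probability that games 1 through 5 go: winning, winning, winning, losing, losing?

192/1715

Game 1 is given. For each transition, use the conditional probability from the current state:
P(winning | winning) = 4/7; P(winning | winning) = 4/7; P(losing | winning) = 3/7; P(losing | losing) = 4/5.
P = 4/7 × 4/7 × 3/7 × 4/5 = 192/1715.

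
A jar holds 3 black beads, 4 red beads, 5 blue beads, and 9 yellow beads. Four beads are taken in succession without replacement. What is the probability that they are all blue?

P(every draw is blue) = 5/21 × 4/20 × 3/19 × 2/18 = 120/143640 = 1/1197.

1/1197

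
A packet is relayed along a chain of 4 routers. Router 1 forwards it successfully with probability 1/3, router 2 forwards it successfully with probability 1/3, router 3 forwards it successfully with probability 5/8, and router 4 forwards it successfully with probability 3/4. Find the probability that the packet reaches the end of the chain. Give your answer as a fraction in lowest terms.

Multiplying along the chain,
P = 1/3 × 1/3 × 5/8 × 3/4 = 15/288 = 5/96.

5/96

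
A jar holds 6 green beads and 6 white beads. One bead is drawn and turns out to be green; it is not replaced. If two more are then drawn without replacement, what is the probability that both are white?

3/11

With the first bead removed, 6 white remain out of 11.
P = 6/11 × 5/10 = 30/110 = 3/11.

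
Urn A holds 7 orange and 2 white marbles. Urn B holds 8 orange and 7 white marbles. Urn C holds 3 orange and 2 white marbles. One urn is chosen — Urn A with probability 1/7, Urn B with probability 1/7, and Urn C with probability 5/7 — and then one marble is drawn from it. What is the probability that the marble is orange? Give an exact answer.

194/315

From Urn A: P(orange) = 7/9.
From Urn B: P(orange) = 8/15.
From Urn C: P(orange) = 3/5.
Total probability = (1/7)(7/9) + (1/7)(8/15) + (5/7)(3/5) = 194/315.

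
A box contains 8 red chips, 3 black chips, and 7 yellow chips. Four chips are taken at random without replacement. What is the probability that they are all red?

P(all red) = 8/18 × 7/17 × 6/16 × 5/15 = 1680/73440 = 7/306.

7/306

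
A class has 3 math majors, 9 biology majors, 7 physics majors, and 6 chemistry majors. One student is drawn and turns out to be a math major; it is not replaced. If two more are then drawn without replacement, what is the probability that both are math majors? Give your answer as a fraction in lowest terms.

After the first draw, 2 of the remaining 24 students are math majors.
P = 2/24 × 1/23 = 2/552 = 1/276.

1/276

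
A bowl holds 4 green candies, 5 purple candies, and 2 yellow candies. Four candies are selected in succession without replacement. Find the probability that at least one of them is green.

P(no green) = 7/11 × 6/10 × 5/9 × 4/8 = 840/7920 = 7/66.
P(at least one) = 1 − 7/66 = 59/66.

59/66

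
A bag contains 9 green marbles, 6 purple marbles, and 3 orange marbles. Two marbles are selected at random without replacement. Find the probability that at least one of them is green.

P(no green) = 9/18 × 8/17 = 72/306 = 4/17.
P(at least one) = 1 − 4/17 = 13/17.

13/17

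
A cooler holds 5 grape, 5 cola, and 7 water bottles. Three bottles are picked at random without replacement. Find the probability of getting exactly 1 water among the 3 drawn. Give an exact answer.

One ordering (water drawn first) has probability 7/17 × 10/16 × 9/15 = 630/4080 = 21/136.
There are C(3,1) = 3 such orderings, each equally likely, so P = 3 × 21/136 = 63/136.

63/136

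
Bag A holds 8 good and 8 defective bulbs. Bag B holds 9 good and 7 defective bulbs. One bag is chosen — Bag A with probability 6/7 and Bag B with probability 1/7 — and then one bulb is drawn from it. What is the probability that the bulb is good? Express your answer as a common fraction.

57/112

From Bag A: P(good) = 8/16.
From Bag B: P(good) = 9/16.
Total probability = (6/7)(8/16) + (1/7)(9/16) = 57/112.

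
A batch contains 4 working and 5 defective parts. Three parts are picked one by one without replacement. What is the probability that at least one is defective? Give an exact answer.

20/21

P(no defective) = 4/9 × 3/8 × 2/7 = 24/504 = 1/21.
P(at least one) = 1 − 1/21 = 20/21.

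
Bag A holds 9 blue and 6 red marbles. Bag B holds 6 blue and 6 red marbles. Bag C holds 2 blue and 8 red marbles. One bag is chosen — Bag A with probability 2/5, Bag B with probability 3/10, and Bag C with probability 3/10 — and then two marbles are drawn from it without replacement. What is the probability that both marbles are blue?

From Bag A: P(both blue) = (9/15)(8/14) = 12/35.
From Bag B: P(both blue) = (6/12)(5/11) = 5/22.
From Bag C: P(both blue) = (2/10)(1/9) = 1/45.
Total probability = (2/5)(12/35) + (3/10)(5/22) + (3/10)(1/45) = 4897/23100.

4897/23100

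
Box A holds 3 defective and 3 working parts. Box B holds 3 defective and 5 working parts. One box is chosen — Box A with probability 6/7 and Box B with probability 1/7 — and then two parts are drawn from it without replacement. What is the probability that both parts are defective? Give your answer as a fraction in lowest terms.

183/980

From Box A: P(both defective) = (3/6)(2/5) = 1/5.
From Box B: P(both defective) = (3/8)(2/7) = 3/28.
Total probability = (6/7)(1/5) + (1/7)(3/28) = 183/980.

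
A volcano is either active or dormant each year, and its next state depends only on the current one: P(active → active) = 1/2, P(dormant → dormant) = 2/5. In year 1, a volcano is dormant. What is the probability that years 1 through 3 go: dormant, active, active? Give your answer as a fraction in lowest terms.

Year 1 is given. For each transition, use the conditional probability from the current state:
P(active | dormant) = 3/5; P(active | active) = 1/2.
P = 3/5 × 1/2 = 3/10.

3/10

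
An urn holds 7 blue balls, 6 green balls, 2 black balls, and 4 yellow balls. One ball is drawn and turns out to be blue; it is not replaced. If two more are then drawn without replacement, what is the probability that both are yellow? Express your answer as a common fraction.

2/51

After the first draw, 4 of the remaining 18 balls are yellow.
P = 4/18 × 3/17 = 12/306 = 2/51.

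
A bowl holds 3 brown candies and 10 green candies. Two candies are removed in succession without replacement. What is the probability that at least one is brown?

11/26

P(no brown) = 10/13 × 9/12 = 90/156 = 15/26.
P(at least one) = 1 − 15/26 = 11/26.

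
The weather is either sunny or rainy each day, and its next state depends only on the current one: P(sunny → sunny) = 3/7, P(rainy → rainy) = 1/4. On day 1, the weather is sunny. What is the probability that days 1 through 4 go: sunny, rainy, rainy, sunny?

3/28

Day 1 is given. For each transition, use the conditional probability from the current state:
P(rainy | sunny) = 4/7; P(rainy | rainy) = 1/4; P(sunny | rainy) = 3/4.
P = 4/7 × 1/4 × 3/4 = 12/112 = 3/28.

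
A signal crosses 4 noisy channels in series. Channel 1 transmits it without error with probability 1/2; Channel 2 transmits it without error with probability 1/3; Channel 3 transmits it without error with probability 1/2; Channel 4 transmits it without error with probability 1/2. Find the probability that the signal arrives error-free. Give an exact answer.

Each stage is reached only if all earlier stages succeed, so
P = 1/2 × 1/3 × 1/2 × 1/2 = 1/24.

1/24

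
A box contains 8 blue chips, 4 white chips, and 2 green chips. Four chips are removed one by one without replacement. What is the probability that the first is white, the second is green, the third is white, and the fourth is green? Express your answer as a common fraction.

1/1001

Multiply the probability of each draw given the previous ones:
P = 4/14 × 2/13 × 3/12 × 1/11 = 24/24024 = 1/1001.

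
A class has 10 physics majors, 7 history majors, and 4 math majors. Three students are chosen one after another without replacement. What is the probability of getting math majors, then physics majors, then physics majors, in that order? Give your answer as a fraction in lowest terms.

Chain rule:
P = 4/21 × 10/20 × 9/19 = 360/7980 = 6/133.

6/133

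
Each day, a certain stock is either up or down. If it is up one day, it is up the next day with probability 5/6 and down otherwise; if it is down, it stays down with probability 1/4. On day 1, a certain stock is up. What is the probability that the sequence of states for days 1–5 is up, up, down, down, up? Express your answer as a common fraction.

Day 1 is given. For each transition, use the conditional probability from the current state:
P(up | up) = 5/6; P(down | up) = 1/6; P(down | down) = 1/4; P(up | down) = 3/4.
P = 5/6 × 1/6 × 1/4 × 3/4 = 15/576 = 5/192.

5/192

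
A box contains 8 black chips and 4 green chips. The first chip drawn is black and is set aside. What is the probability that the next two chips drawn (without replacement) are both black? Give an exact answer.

With the first chip removed, 7 black remain out of 11.
P = 7/11 × 6/10 = 42/110 = 21/55.

21/55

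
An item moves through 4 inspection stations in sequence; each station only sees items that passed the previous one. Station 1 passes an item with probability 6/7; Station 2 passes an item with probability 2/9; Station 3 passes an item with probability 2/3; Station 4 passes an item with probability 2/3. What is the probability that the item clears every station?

Each stage is reached only if all earlier stages succeed, so
P = 6/7 × 2/9 × 2/3 × 2/3 = 48/567 = 16/189.

16/189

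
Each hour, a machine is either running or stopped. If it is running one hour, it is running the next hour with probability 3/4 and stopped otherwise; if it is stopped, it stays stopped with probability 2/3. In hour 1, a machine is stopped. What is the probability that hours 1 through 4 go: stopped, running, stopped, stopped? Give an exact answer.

1/18

Hour 1 is given. For each transition, use the conditional probability from the current state:
P(running | stopped) = 1/3; P(stopped | running) = 1/4; P(stopped | stopped) = 2/3.
P = 1/3 × 1/4 × 2/3 = 2/36 = 1/18.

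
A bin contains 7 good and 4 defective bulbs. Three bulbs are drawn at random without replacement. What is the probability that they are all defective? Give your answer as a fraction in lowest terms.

4/165

P(all defective) = 4/11 × 3/10 × 2/9 = 24/990 = 4/165.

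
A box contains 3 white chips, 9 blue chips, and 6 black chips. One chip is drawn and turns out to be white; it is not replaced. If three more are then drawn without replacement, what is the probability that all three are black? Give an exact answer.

With the first chip removed, 6 black remain out of 17.
P = 6/17 × 5/16 × 4/15 = 120/4080 = 1/34.

1/34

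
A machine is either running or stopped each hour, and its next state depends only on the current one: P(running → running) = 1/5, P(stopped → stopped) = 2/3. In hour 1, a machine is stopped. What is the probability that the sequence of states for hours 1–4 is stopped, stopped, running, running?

2/45

Hour 1 is given. For each transition, use the conditional probability from the current state:
P(stopped | stopped) = 2/3; P(running | stopped) = 1/3; P(running | running) = 1/5.
P = 2/3 × 1/3 × 1/5 = 2/45.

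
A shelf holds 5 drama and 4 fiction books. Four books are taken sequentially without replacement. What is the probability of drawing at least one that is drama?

P(no drama) = 4/9 × 3/8 × 2/7 × 1/6 = 24/3024 = 1/126.
P(at least one) = 1 − 1/126 = 125/126.

125/126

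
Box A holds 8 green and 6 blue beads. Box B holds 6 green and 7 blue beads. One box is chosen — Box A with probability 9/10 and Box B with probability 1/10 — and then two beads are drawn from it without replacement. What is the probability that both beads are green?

From Box A: P(both green) = (8/14)(7/13) = 4/13.
From Box B: P(both green) = (6/13)(5/12) = 5/26.
Total probability = (9/10)(4/13) + (1/10)(5/26) = 77/260.

77/260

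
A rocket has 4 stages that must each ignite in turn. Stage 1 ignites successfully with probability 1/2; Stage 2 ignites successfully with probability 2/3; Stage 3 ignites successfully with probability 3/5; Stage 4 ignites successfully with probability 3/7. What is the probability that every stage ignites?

3/35

Multiplying along the chain,
P = 1/2 × 2/3 × 3/5 × 3/7 = 18/210 = 3/35.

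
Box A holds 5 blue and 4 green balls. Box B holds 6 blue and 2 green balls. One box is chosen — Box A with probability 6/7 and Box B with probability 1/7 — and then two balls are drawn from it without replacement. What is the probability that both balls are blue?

From Box A: P(both blue) = (5/9)(4/8) = 5/18.
From Box B: P(both blue) = (6/8)(5/7) = 15/28.
Total probability = (6/7)(5/18) + (1/7)(15/28) = 185/588.

185/588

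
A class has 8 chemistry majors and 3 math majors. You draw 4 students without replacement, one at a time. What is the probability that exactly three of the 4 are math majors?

4/165

One ordering (math majors drawn first) has probability 3/11 × 2/10 × 1/9 × 8/8 = 48/7920 = 1/165.
There are C(4,3) = 4 such orderings, each equally likely, so P = 4 × 1/165 = 4/165.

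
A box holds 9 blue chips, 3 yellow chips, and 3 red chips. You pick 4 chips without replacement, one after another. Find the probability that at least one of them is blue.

P(no blue) = 6/15 × 5/14 × 4/13 × 3/12 = 360/32760 = 1/91.
P(at least one) = 1 − 1/91 = 90/91.

90/91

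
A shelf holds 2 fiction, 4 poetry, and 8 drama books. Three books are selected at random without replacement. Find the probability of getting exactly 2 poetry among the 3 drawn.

One ordering (poetry drawn first) has probability 4/14 × 3/13 × 10/12 = 120/2184 = 5/91.
There are C(3,2) = 3 such orderings, each equally likely, so P = 3 × 5/91 = 15/91.

15/91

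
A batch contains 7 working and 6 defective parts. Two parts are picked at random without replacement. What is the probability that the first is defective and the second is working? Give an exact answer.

Chain rule:
P = 6/13 × 7/12 = 42/156 = 7/26.

7/26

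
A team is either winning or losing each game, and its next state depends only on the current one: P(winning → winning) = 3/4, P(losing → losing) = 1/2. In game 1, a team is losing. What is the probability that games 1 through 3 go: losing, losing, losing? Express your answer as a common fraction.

Game 1 is given. For each transition, use the conditional probability from the current state:
P(losing | losing) = 1/2; P(losing | losing) = 1/2.
P = 1/2 × 1/2 = 1/4.

1/4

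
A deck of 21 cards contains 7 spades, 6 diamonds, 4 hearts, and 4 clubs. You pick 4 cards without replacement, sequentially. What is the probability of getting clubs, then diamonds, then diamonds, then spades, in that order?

Multiply the probability of each draw given the previous ones:
P = 4/21 × 6/20 × 5/19 × 7/18 = 840/143640 = 1/171.

1/171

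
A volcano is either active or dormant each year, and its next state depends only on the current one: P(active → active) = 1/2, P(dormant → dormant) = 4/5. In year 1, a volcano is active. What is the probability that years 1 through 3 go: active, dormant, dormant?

2/5

Year 1 is given. For each transition, use the conditional probability from the current state:
P(dormant | active) = 1/2; P(dormant | dormant) = 4/5.
P = 1/2 × 4/5 = 4/10 = 2/5.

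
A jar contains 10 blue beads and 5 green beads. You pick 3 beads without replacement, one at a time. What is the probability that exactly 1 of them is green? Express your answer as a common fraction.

45/91

One ordering (green drawn first) has probability 5/15 × 10/14 × 9/13 = 450/2730 = 15/91.
There are C(3,1) = 3 such orderings, each equally likely, so P = 3 × 15/91 = 45/91.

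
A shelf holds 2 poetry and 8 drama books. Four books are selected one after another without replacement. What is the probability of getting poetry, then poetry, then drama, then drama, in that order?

1/45

Chain rule:
P = 2/10 × 1/9 × 8/8 × 7/7 = 112/5040 = 1/45.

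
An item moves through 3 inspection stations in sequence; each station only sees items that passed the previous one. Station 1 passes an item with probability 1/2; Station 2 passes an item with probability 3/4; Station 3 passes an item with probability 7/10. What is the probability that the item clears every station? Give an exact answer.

The events are sequential, so multiply the conditional probabilities:
P = 1/2 × 3/4 × 7/10 = 21/80.

21/80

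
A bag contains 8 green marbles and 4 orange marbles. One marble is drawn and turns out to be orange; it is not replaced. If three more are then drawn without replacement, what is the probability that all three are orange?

1/165

After the first draw, 3 of the remaining 11 marbles are orange.
P = 3/11 × 2/10 × 1/9 = 6/990 = 1/165.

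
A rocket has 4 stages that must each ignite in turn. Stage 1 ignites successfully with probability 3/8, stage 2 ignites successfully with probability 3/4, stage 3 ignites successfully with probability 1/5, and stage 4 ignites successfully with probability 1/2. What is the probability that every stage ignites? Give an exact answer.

Multiplying along the chain,
P = 3/8 × 3/4 × 1/5 × 1/2 = 9/320.

9/320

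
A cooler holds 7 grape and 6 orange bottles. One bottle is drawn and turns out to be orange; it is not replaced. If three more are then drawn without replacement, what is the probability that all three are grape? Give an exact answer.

7/44

With the first bottle removed, 7 grape remain out of 12.
P = 7/12 × 6/11 × 5/10 = 210/1320 = 7/44.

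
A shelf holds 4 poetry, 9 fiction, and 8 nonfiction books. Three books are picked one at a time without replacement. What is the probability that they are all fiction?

6/95

P = 9/21 × 8/20 × 7/19 = 504/7980 = 6/95.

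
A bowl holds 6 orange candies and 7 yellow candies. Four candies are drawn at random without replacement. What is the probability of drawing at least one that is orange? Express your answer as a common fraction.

136/143

P(no orange) = 7/13 × 6/12 × 5/11 × 4/10 = 840/17160 = 7/143.
P(at least one) = 1 − 7/143 = 136/143.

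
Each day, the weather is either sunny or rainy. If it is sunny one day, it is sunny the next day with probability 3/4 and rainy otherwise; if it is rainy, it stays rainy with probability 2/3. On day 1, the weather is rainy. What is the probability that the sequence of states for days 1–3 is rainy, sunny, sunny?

1/4

Day 1 is given. For each transition, use the conditional probability from the current state:
P(sunny | rainy) = 1/3; P(sunny | sunny) = 3/4.
P = 1/3 × 3/4 = 3/12 = 1/4.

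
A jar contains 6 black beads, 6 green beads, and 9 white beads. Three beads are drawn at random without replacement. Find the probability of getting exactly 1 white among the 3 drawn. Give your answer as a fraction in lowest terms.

297/665

One ordering (white drawn first) has probability 9/21 × 12/20 × 11/19 = 1188/7980 = 99/665.
There are C(3,1) = 3 such orderings, each equally likely, so P = 3 × 99/665 = 297/665.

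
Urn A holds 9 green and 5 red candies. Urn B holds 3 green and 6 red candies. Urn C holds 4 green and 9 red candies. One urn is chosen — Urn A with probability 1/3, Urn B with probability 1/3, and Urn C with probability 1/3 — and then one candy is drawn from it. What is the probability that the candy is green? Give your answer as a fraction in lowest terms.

From Urn A: P(green) = 9/14.
From Urn B: P(green) = 3/9.
From Urn C: P(green) = 4/13.
Total probability = (1/3)(9/14) + (1/3)(3/9) + (1/3)(4/13) = 701/1638.

701/1638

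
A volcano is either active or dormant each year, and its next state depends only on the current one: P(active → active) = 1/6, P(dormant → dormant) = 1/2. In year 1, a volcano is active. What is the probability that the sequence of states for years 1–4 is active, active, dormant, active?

Year 1 is given. For each transition, use the conditional probability from the current state:
P(active | active) = 1/6; P(dormant | active) = 5/6; P(active | dormant) = 1/2.
P = 1/6 × 5/6 × 1/2 = 5/72.

5/72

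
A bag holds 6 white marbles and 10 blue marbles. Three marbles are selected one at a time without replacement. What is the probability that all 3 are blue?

P(every draw is blue) = 10/16 × 9/15 × 8/14 = 720/3360 = 3/14.

3/14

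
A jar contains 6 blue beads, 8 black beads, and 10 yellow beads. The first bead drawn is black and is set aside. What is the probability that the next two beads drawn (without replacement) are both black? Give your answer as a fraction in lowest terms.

21/253

With the first bead removed, 7 black remain out of 23.
P = 7/23 × 6/22 = 42/506 = 21/253.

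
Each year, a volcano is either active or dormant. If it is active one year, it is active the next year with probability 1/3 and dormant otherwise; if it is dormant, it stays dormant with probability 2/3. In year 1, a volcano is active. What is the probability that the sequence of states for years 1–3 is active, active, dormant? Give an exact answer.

Year 1 is given. For each transition, use the conditional probability from the current state:
P(active | active) = 1/3; P(dormant | active) = 2/3.
P = 1/3 × 2/3 = 2/9.

2/9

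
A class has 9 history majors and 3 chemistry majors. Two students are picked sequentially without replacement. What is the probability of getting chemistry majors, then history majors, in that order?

Multiply the probability of each draw given the previous ones:
P = 3/12 × 9/11 = 27/132 = 9/44.

9/44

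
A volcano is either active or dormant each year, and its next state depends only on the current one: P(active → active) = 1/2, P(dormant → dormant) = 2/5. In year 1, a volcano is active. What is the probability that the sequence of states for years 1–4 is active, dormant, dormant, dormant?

2/25

Year 1 is given. For each transition, use the conditional probability from the current state:
P(dormant | active) = 1/2; P(dormant | dormant) = 2/5; P(dormant | dormant) = 2/5.
P = 1/2 × 2/5 × 2/5 = 4/50 = 2/25.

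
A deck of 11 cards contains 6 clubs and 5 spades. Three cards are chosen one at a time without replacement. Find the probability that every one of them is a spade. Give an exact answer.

2/33

P = 5/11 × 4/10 × 3/9 = 60/990 = 2/33.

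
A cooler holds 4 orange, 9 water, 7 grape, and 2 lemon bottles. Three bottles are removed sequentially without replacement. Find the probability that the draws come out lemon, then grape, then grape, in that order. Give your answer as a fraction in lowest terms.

Each draw changes the counts, so multiply the conditional probabilities along the sequence:
P = 2/22 × 7/21 × 6/20 = 84/9240 = 1/110.

1/110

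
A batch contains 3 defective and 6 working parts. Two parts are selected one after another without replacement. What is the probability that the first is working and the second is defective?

Multiply the probability of each draw given the previous ones:
P = 6/9 × 3/8 = 18/72 = 1/4.

1/4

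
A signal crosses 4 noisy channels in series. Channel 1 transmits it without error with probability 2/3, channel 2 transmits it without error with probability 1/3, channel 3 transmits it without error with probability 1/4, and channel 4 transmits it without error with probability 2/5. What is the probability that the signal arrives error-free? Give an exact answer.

1/45

The events are sequential, so multiply the conditional probabilities:
P = 2/3 × 1/3 × 1/4 × 2/5 = 4/180 = 1/45.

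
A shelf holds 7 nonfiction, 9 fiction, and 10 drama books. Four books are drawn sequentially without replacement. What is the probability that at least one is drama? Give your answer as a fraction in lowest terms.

P(no drama) = 16/26 × 15/25 × 14/24 × 13/23 = 43680/358800 = 14/115.
P(at least one) = 1 − 14/115 = 101/115.

101/115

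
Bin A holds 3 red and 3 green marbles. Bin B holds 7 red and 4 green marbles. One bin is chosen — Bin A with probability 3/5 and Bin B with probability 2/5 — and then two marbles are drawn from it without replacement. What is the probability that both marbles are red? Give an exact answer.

3/11

From Bin A: P(both red) = (3/6)(2/5) = 1/5.
From Bin B: P(both red) = (7/11)(6/10) = 21/55.
Total probability = (3/5)(1/5) + (2/5)(21/55) = 3/11.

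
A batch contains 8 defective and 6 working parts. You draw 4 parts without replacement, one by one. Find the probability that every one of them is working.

P(every draw is working) = 6/14 × 5/13 × 4/12 × 3/11 = 360/24024 = 15/1001.

15/1001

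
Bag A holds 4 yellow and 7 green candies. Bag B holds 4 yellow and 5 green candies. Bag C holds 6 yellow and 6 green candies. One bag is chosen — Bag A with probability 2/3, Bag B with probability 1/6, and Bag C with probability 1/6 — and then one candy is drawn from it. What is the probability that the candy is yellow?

475/1188

From Bag A: P(yellow) = 4/11.
From Bag B: P(yellow) = 4/9.
From Bag C: P(yellow) = 6/12.
Total probability = (2/3)(4/11) + (1/6)(4/9) + (1/6)(6/12) = 475/1188.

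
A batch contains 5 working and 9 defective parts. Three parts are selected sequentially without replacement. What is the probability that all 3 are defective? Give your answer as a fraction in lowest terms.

P = 9/14 × 8/13 × 7/12 = 504/2184 = 3/13.

3/13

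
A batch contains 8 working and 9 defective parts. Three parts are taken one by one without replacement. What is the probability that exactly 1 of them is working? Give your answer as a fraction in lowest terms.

36/85

One ordering (working drawn first) has probability 8/17 × 9/16 × 8/15 = 576/4080 = 12/85.
There are C(3,1) = 3 such orderings, each equally likely, so P = 3 × 12/85 = 36/85.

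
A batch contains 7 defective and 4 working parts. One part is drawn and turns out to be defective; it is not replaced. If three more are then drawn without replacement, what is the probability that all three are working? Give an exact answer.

1/30

With the first part removed, 4 working remain out of 10.
P = 4/10 × 3/9 × 2/8 = 24/720 = 1/30.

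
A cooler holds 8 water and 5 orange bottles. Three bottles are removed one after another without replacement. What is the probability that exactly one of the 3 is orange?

One ordering (orange drawn first) has probability 5/13 × 8/12 × 7/11 = 280/1716 = 70/429.
There are C(3,1) = 3 such orderings, each equally likely, so P = 3 × 70/429 = 70/143.

70/143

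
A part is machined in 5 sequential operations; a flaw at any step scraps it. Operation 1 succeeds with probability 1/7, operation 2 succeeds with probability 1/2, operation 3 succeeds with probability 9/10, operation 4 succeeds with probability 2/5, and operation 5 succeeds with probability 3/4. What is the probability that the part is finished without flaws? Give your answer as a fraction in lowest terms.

27/1400

Each stage is reached only if all earlier stages succeed, so
P = 1/7 × 1/2 × 9/10 × 2/5 × 3/4 = 54/2800 = 27/1400.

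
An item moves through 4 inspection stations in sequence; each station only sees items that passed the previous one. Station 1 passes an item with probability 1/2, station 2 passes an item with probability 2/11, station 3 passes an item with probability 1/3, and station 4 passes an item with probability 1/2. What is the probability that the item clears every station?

The events are sequential, so multiply the conditional probabilities:
P = 1/2 × 2/11 × 1/3 × 1/2 = 2/132 = 1/66.

1/66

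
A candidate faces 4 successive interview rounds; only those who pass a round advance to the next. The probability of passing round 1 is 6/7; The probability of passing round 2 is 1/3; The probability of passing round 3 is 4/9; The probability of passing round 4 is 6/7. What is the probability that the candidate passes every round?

Each stage is reached only if all earlier stages succeed, so
P = 6/7 × 1/3 × 4/9 × 6/7 = 144/1323 = 16/147.

16/147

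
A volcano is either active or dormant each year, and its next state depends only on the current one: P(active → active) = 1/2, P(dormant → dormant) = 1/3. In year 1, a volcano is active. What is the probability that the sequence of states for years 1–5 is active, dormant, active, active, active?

1/12

Year 1 is given. For each transition, use the conditional probability from the current state:
P(dormant | active) = 1/2; P(active | dormant) = 2/3; P(active | active) = 1/2; P(active | active) = 1/2.
P = 1/2 × 2/3 × 1/2 × 1/2 = 2/24 = 1/12.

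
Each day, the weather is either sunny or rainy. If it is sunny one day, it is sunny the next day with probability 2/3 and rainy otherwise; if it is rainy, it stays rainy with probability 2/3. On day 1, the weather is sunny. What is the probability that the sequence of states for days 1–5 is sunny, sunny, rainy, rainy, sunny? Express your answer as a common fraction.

Day 1 is given. For each transition, use the conditional probability from the current state:
P(sunny | sunny) = 2/3; P(rainy | sunny) = 1/3; P(rainy | rainy) = 2/3; P(sunny | rainy) = 1/3.
P = 2/3 × 1/3 × 2/3 × 1/3 = 4/81.

4/81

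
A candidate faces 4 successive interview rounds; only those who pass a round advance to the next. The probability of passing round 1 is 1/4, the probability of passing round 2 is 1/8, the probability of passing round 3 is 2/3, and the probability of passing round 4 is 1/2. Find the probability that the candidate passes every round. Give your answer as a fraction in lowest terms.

1/96

The events are sequential, so multiply the conditional probabilities:
P = 1/4 × 1/8 × 2/3 × 1/2 = 2/192 = 1/96.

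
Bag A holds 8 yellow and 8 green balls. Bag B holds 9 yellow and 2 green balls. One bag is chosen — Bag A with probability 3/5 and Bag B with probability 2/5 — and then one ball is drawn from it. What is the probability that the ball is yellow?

69/110

From Bag A: P(yellow) = 8/16.
From Bag B: P(yellow) = 9/11.
Total probability = (3/5)(8/16) + (2/5)(9/11) = 69/110.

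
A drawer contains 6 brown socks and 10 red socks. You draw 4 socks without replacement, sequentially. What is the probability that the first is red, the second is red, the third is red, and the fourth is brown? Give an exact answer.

Each draw changes the counts, so multiply the conditional probabilities along the sequence:
P = 10/16 × 9/15 × 8/14 × 6/13 = 4320/43680 = 9/91.

9/91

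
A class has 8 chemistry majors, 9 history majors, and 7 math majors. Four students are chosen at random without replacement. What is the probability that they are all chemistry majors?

5/759

P(every draw is a chemistry major) = 8/24 × 7/23 × 6/22 × 5/21 = 1680/255024 = 5/759.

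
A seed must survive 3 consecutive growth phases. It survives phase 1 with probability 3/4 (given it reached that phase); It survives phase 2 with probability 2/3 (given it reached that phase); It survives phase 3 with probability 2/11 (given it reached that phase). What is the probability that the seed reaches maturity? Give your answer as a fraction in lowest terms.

1/11

The events are sequential, so multiply the conditional probabilities:
P = 3/4 × 2/3 × 2/11 = 12/132 = 1/11.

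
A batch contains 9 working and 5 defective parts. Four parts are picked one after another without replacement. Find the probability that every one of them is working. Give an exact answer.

18/143

P = 9/14 × 8/13 × 7/12 × 6/11 = 3024/24024 = 18/143.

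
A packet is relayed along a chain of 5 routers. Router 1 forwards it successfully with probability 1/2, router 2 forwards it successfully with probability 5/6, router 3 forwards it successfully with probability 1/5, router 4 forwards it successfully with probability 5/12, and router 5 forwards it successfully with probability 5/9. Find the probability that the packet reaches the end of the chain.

Multiplying along the chain,
P = 1/2 × 5/6 × 1/5 × 5/12 × 5/9 = 125/6480 = 25/1296.

25/1296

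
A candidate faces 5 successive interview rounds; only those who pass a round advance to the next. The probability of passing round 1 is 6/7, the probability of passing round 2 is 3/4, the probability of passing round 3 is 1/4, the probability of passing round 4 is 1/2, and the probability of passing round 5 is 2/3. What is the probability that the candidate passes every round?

Multiplying along the chain,
P = 6/7 × 3/4 × 1/4 × 1/2 × 2/3 = 36/672 = 3/56.

3/56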